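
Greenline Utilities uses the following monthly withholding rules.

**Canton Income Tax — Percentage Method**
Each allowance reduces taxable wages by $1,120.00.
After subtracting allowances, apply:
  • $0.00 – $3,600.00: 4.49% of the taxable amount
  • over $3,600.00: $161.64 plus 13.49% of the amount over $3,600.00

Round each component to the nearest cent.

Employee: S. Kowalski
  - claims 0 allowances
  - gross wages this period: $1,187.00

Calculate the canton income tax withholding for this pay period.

$53.30

Canton Income Tax: taxable = $1,187.00
  4.49% × $1,187.00 = $53.30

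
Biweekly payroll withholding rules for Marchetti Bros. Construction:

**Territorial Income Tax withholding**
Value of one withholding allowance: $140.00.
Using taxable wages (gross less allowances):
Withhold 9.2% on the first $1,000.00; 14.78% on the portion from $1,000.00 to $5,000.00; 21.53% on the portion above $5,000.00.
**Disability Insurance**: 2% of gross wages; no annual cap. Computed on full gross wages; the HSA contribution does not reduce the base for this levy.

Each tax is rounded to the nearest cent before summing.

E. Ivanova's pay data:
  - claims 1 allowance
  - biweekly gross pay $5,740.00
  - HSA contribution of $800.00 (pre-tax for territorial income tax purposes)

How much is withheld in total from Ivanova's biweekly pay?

Territorial Income Tax: taxable = $5,740.00 − $800.00 − 1×$140.00 = $4,800.00
  $92.00 + 14.78% × ($4,800.00 − $1,000.00) = $92.00 + 14.78% × $3,800.00 = $653.64
Disability Insurance: 2% × $5,740.00 = $114.80
Total: $653.64 + $114.80 = $768.44

$768.44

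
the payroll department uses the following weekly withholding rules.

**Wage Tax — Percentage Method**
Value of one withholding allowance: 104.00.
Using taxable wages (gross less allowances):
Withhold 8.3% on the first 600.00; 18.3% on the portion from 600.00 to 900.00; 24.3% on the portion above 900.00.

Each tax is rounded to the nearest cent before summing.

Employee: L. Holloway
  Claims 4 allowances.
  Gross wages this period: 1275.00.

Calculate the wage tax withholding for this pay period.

97.20

Wage Tax: taxable = 1275.00 − 4×104.00 = 859.00
  49.80 + 18.3% × (859.00 − 600.00) = 49.80 + 18.3% × 259.00 = 97.20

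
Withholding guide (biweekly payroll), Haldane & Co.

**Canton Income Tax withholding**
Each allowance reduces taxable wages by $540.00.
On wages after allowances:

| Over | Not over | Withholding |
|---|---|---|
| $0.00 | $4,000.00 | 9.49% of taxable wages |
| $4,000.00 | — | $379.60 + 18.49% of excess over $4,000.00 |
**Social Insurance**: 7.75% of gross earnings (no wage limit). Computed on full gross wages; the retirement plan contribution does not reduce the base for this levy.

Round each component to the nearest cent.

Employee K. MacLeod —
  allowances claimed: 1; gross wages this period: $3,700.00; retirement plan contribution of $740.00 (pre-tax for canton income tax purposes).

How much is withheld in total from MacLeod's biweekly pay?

$516.41

Canton Income Tax: taxable = $3,700.00 − $740.00 − 1×$540.00 = $2,420.00
  9.49% × $2,420.00 = $229.66
Social Insurance: 7.75% × $3,700.00 = $286.75
Total: $229.66 + $286.75 = $516.41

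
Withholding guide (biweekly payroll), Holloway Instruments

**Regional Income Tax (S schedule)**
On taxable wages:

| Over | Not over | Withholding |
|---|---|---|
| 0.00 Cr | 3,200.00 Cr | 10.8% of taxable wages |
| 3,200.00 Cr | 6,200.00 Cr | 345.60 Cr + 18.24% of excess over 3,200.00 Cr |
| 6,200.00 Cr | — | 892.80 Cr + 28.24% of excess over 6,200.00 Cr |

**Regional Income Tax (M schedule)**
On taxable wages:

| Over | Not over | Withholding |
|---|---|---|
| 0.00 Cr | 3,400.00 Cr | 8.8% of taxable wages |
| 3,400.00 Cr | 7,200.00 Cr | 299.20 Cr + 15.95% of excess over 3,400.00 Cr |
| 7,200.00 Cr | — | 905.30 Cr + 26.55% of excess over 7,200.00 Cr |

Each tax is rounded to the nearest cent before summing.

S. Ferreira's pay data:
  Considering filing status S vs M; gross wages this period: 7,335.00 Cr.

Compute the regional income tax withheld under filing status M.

Regional Income Tax (M): taxable = 7,335.00 Cr
  905.30 Cr + 26.55% × (7,335.00 Cr − 7,200.00 Cr) = 905.30 Cr + 26.55% × 135.00 Cr = 941.14 Cr

941.14 Cr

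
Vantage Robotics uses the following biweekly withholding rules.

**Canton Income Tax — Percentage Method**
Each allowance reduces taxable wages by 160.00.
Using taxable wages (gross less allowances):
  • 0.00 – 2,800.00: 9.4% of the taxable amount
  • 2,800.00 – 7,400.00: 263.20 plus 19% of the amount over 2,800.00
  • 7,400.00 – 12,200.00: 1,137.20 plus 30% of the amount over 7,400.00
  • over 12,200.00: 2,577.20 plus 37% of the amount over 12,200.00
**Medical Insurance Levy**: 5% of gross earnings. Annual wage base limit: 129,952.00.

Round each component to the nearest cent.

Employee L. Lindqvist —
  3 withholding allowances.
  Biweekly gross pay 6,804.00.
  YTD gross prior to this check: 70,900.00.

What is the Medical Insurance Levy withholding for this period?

340.20

Medical Insurance Levy: 5% × 6,804.00 = 340.20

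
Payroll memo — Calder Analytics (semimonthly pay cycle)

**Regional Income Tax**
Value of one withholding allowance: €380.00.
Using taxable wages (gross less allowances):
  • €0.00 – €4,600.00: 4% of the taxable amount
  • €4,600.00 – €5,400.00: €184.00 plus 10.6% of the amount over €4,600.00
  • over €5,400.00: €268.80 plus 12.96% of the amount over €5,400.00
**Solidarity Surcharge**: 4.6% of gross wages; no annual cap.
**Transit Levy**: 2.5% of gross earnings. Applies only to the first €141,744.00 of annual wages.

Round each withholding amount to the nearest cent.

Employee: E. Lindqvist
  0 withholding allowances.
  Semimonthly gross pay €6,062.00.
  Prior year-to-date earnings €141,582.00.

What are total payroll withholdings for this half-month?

Regional Income Tax: taxable = €6,062.00
  €268.80 + 12.96% × (€6,062.00 − €5,400.00) = €268.80 + 12.96% × €662.00 = €354.60
Solidarity Surcharge: 4.6% × €6,062.00 = €278.85
Transit Levy: cap €141,744.00 − YTD €141,582.00 = €162.00 subject; 2.5% × €162.00 = €4.05
Total: €354.60 + €278.85 + €4.05 = €637.50

€637.50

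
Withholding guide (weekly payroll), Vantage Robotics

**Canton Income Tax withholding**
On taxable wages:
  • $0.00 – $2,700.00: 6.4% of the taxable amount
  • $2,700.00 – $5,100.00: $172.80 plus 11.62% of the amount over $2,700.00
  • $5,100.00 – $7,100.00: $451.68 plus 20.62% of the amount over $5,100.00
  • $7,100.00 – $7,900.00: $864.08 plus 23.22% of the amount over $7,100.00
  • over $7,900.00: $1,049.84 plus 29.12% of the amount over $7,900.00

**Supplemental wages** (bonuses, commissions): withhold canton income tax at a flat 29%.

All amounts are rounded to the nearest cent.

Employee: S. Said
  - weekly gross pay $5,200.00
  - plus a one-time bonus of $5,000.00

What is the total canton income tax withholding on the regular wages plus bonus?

Canton Income Tax: taxable = $5,200.00
  $451.68 + 20.62% × ($5,200.00 − $5,100.00) = $451.68 + 20.62% × $100.00 = $472.30
Supplemental (29% flat on bonus): 29% × $5,000.00 = $1,450.00
Total canton income tax: $472.30 + $1,450.00 = $1,922.30

$1,922.30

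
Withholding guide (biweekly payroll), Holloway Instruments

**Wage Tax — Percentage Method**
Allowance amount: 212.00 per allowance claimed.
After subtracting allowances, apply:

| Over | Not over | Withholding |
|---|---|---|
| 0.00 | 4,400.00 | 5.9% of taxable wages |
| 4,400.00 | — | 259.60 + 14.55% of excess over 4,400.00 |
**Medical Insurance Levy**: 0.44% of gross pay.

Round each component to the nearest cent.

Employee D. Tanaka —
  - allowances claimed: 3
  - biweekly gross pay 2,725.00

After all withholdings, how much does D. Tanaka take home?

Wage Tax: taxable = 2,725.00 − 3×212.00 = 2,089.00
  5.9% × 2,089.00 = 123.25
Medical Insurance Levy: 0.44% × 2,725.00 = 11.99
Total withheld: 123.25 + 11.99 = 135.24
Net pay: 2,725.00 − 135.24 = 2,589.76

2,589.76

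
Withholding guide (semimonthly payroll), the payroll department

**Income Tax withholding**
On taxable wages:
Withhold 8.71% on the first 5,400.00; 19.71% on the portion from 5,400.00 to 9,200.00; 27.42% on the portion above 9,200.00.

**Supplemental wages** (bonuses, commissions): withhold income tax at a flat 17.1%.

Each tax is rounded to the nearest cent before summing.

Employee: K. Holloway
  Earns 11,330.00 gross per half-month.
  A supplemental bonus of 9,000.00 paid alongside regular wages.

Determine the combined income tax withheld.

Income Tax: taxable = 11,330.00
  1,219.32 + 27.42% × (11,330.00 − 9,200.00) = 1,219.32 + 27.42% × 2,130.00 = 1,803.37
Supplemental (17.1% flat on bonus): 17.1% × 9,000.00 = 1,539.00
Total income tax: 1,803.37 + 1,539.00 = 3,342.37

3,342.37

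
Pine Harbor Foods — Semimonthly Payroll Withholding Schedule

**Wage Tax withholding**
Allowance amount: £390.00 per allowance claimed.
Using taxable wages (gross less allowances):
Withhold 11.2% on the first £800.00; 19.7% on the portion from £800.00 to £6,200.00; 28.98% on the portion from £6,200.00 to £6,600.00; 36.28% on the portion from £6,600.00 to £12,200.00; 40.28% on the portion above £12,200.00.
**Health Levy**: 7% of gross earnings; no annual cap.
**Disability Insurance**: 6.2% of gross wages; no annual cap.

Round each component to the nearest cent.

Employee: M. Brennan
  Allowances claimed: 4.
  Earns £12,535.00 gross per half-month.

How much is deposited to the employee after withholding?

Wage Tax: taxable = £12,535.00 − 4×£390.00 = £10,975.00
  £1,269.32 + 36.28% × (£10,975.00 − £6,600.00) = £1,269.32 + 36.28% × £4,375.00 = £2,856.57
Health Levy: 7% × £12,535.00 = £877.45
Disability Insurance: 6.2% × £12,535.00 = £777.17
Total withheld: £2,856.57 + £877.45 + £777.17 = £4,511.19
Net pay: £12,535.00 − £4,511.19 = £8,023.81

£8,023.81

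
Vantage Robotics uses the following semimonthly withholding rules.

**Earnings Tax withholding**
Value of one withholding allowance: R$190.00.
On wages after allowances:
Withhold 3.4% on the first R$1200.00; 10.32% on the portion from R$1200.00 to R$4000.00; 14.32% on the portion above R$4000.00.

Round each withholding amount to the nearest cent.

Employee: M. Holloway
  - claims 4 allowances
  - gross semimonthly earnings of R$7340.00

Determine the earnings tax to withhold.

R$699.22

Earnings Tax: taxable = R$7340.00 − 4×R$190.00 = R$6580.00
  R$329.76 + 14.32% × (R$6580.00 − R$4000.00) = R$329.76 + 14.32% × R$2580.00 = R$699.22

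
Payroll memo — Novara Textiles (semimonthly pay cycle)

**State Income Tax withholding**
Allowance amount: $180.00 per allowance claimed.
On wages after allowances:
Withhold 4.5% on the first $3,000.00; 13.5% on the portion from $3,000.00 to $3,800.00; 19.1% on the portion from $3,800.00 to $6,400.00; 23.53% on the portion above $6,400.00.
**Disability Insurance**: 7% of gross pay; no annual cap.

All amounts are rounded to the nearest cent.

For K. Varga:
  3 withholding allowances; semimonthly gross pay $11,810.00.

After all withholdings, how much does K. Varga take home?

$9,097.79

State Income Tax: taxable = $11,810.00 − 3×$180.00 = $11,270.00
  $739.60 + 23.53% × ($11,270.00 − $6,400.00) = $739.60 + 23.53% × $4,870.00 = $1,885.51
Disability Insurance: 7% × $11,810.00 = $826.70
Total withheld: $1,885.51 + $826.70 = $2,712.21
Net pay: $11,810.00 − $2,712.21 = $9,097.79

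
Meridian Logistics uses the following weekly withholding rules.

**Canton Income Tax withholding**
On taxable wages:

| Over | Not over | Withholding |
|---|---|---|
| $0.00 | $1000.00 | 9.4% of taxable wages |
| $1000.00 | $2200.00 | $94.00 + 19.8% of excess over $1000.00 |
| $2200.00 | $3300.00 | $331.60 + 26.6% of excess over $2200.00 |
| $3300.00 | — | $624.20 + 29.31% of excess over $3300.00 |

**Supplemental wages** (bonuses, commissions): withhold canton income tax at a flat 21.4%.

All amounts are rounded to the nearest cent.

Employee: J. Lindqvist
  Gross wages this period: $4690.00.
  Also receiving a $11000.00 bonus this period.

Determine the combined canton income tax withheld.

$3385.61

Canton Income Tax: taxable = $4690.00
  $624.20 + 29.31% × ($4690.00 − $3300.00) = $624.20 + 29.31% × $1390.00 = $1031.61
Supplemental (21.4% flat on bonus): 21.4% × $11000.00 = $2354.00
Total canton income tax: $1031.61 + $2354.00 = $3385.61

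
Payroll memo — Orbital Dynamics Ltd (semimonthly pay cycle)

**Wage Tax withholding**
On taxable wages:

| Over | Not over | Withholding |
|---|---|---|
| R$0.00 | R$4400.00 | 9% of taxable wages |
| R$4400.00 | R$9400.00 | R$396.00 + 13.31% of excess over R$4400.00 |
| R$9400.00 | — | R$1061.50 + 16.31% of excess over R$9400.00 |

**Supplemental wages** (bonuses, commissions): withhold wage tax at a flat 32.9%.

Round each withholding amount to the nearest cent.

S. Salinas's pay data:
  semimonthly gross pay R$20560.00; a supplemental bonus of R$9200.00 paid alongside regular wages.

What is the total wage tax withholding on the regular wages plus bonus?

R$5908.50

Wage Tax: taxable = R$20560.00
  R$1061.50 + 16.31% × (R$20560.00 − R$9400.00) = R$1061.50 + 16.31% × R$11160.00 = R$2881.70
Supplemental (32.9% flat on bonus): 32.9% × R$9200.00 = R$3026.80
Total wage tax: R$2881.70 + R$3026.80 = R$5908.50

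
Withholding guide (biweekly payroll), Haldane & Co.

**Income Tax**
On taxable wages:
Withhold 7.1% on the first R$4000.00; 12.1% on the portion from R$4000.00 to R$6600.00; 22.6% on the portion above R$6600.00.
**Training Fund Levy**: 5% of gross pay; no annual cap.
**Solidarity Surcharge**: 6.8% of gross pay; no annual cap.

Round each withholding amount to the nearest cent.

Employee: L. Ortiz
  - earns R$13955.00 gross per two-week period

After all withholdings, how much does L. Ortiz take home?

Income Tax: taxable = R$13955.00
  R$598.60 + 22.6% × (R$13955.00 − R$6600.00) = R$598.60 + 22.6% × R$7355.00 = R$2260.83
Training Fund Levy: 5% × R$13955.00 = R$697.75
Solidarity Surcharge: 6.8% × R$13955.00 = R$948.94
Total withheld: R$2260.83 + R$697.75 + R$948.94 = R$3907.52
Net pay: R$13955.00 − R$3907.52 = R$10047.48

R$10047.48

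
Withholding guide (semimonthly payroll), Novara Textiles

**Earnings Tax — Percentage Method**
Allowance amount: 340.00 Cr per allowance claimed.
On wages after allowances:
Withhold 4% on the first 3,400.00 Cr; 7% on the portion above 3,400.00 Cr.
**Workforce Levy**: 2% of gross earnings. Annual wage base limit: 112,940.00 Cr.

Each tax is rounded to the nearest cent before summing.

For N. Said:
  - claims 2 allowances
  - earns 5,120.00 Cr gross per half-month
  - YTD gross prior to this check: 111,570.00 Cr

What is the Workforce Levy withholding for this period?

27.40 Cr

Workforce Levy: cap 112,940.00 Cr − YTD 111,570.00 Cr = 1,370.00 Cr subject; 2% × 1,370.00 Cr = 27.40 Cr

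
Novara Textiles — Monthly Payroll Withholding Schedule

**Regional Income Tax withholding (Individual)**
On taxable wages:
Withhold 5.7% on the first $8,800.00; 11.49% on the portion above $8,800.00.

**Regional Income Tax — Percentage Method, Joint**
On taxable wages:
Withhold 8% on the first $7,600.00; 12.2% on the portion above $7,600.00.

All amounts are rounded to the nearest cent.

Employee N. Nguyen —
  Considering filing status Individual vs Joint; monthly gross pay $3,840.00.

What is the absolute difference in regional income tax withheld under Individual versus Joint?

Regional Income Tax (Individual): taxable = $3,840.00
  5.7% × $3,840.00 = $218.88
Regional Income Tax (Joint): taxable = $3,840.00
  8% × $3,840.00 = $307.20
Difference: |$218.88 − $307.20| = $88.32 (higher under Joint)

$88.32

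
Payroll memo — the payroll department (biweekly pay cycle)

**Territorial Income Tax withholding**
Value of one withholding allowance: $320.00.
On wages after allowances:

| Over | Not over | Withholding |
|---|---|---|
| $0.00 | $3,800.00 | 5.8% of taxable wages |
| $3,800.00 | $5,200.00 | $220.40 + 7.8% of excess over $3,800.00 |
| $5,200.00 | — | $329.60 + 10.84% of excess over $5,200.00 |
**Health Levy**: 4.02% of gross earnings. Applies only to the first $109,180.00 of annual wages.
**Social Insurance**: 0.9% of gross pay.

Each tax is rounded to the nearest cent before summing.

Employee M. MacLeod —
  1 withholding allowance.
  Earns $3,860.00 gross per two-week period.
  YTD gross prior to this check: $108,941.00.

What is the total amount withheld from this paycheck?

Territorial Income Tax: taxable = $3,860.00 − 1×$320.00 = $3,540.00
  5.8% × $3,540.00 = $205.32
Health Levy: cap $109,180.00 − YTD $108,941.00 = $239.00 subject; 4.02% × $239.00 = $9.61
Social Insurance: 0.9% × $3,860.00 = $34.74
Total: $205.32 + $9.61 + $34.74 = $249.67

$249.67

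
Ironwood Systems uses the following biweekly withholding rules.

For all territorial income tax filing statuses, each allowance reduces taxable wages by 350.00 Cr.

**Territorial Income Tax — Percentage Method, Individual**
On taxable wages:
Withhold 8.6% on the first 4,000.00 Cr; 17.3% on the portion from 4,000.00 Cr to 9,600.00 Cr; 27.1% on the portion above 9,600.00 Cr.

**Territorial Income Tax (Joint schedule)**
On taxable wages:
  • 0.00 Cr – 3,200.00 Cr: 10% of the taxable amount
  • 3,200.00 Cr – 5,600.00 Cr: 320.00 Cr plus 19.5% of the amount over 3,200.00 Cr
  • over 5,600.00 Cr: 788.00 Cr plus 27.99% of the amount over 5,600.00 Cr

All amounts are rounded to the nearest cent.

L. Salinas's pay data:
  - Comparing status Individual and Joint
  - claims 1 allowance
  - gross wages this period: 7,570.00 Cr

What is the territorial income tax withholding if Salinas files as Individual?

Territorial Income Tax (Individual): taxable = 7,570.00 Cr − 1×350.00 Cr = 7,220.00 Cr
  344.00 Cr + 17.3% × (7,220.00 Cr − 4,000.00 Cr) = 344.00 Cr + 17.3% × 3,220.00 Cr = 901.06 Cr

901.06 Cr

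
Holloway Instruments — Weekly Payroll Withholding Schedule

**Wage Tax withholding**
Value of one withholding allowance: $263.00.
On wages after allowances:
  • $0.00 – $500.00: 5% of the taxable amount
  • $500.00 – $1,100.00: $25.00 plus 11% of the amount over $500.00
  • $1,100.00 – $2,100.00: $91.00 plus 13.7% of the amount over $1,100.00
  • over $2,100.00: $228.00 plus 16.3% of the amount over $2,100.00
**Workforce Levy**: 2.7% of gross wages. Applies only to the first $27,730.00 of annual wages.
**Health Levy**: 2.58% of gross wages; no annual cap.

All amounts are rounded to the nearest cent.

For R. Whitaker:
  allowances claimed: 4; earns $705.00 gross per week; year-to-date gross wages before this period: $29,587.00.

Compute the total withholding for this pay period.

$18.19

Wage Tax: taxable = $705.00 − 4×$263.00 = $-347.00
  Taxable ≤ 0 → $0.00
Workforce Levy: YTD $29,587.00 ≥ cap $27,730.00 → $0.00
Health Levy: 2.58% × $705.00 = $18.19
Total: $0.00 + $0.00 + $18.19 = $18.19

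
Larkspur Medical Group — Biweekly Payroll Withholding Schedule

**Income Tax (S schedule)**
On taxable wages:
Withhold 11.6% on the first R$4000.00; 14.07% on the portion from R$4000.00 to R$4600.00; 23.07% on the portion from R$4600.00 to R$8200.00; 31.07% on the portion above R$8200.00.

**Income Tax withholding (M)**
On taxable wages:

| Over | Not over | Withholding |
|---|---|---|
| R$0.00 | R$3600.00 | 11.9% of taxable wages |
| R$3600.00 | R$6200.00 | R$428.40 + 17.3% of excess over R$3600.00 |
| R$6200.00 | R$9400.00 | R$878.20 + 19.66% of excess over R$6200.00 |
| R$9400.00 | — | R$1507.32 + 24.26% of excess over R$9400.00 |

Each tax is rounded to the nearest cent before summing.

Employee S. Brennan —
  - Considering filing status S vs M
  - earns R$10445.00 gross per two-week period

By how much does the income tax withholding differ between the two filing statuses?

Income Tax (S): taxable = R$10445.00
  R$1378.94 + 31.07% × (R$10445.00 − R$8200.00) = R$1378.94 + 31.07% × R$2245.00 = R$2076.46
Income Tax (M): taxable = R$10445.00
  R$1507.32 + 24.26% × (R$10445.00 − R$9400.00) = R$1507.32 + 24.26% × R$1045.00 = R$1760.84
Difference: |R$2076.46 − R$1760.84| = R$315.62 (higher under S)

R$315.62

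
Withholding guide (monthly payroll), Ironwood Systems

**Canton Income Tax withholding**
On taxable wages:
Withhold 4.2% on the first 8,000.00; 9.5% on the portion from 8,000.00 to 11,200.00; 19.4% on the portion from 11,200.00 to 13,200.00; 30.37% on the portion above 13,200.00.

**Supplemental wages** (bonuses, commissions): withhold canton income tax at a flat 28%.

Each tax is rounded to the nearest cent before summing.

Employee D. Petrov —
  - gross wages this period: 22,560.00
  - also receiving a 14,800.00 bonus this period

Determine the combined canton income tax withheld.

Canton Income Tax: taxable = 22,560.00
  1,028.00 + 30.37% × (22,560.00 − 13,200.00) = 1,028.00 + 30.37% × 9,360.00 = 3,870.63
Supplemental (28% flat on bonus): 28% × 14,800.00 = 4,144.00
Total canton income tax: 3,870.63 + 4,144.00 = 8,014.63

8,014.63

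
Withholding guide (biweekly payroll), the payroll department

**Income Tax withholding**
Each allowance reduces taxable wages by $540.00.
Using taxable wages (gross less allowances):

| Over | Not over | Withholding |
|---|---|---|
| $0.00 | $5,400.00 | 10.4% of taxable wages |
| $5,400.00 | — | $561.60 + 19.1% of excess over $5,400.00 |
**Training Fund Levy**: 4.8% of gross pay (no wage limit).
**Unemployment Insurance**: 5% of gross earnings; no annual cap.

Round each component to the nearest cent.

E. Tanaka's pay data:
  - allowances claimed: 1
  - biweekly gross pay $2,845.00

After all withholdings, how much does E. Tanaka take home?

$2,326.47

Income Tax: taxable = $2,845.00 − 1×$540.00 = $2,305.00
  10.4% × $2,305.00 = $239.72
Training Fund Levy: 4.8% × $2,845.00 = $136.56
Unemployment Insurance: 5% × $2,845.00 = $142.25
Total withheld: $239.72 + $136.56 + $142.25 = $518.53
Net pay: $2,845.00 − $518.53 = $2,326.47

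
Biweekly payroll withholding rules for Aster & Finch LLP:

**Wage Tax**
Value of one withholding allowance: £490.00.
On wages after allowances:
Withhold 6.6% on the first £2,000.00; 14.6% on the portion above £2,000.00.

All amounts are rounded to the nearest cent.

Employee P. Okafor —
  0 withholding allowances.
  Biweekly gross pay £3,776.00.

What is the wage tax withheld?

£391.30

Wage Tax: taxable = £3,776.00
  £132.00 + 14.6% × (£3,776.00 − £2,000.00) = £132.00 + 14.6% × £1,776.00 = £391.30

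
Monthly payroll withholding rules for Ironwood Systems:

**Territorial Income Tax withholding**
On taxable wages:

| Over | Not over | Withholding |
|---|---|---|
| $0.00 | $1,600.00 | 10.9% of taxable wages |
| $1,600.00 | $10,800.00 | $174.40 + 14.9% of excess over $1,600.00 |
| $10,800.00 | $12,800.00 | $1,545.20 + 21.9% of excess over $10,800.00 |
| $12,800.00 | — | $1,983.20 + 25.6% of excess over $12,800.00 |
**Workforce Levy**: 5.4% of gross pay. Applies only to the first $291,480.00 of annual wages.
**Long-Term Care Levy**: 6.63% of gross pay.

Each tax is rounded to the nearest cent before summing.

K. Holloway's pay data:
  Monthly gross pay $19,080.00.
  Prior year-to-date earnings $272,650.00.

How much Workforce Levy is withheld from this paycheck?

Workforce Levy: cap $291,480.00 − YTD $272,650.00 = $18,830.00 subject; 5.4% × $18,830.00 = $1,016.82

$1,016.82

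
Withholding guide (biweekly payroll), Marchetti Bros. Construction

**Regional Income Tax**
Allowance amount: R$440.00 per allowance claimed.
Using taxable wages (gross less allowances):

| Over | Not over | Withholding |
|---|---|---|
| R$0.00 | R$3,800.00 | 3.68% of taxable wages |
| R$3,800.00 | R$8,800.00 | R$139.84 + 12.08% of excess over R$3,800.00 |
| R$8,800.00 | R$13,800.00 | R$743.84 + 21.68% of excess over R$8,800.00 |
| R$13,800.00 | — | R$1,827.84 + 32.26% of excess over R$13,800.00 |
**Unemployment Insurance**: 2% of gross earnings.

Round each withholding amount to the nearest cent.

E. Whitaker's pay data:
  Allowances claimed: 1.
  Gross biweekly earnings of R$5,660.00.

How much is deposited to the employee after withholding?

R$5,235.42

Regional Income Tax: taxable = R$5,660.00 − 1×R$440.00 = R$5,220.00
  R$139.84 + 12.08% × (R$5,220.00 − R$3,800.00) = R$139.84 + 12.08% × R$1,420.00 = R$311.38
Unemployment Insurance: 2% × R$5,660.00 = R$113.20
Total withheld: R$311.38 + R$113.20 = R$424.58
Net pay: R$5,660.00 − R$424.58 = R$5,235.42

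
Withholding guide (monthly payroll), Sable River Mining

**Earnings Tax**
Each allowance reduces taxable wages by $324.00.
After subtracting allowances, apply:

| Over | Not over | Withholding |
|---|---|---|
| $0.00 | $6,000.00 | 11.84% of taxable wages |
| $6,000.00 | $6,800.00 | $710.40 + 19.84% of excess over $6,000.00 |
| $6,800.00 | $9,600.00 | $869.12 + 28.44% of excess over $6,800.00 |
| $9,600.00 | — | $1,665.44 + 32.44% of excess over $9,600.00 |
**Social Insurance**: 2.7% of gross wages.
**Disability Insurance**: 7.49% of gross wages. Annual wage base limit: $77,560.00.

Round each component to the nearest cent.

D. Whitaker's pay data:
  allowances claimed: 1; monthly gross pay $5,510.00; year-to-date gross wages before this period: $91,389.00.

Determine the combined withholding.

$762.79

Earnings Tax: taxable = $5,510.00 − 1×$324.00 = $5,186.00
  11.84% × $5,186.00 = $614.02
Social Insurance: 2.7% × $5,510.00 = $148.77
Disability Insurance: YTD $91,389.00 ≥ cap $77,560.00 → $0.00
Total: $614.02 + $148.77 + $0.00 = $762.79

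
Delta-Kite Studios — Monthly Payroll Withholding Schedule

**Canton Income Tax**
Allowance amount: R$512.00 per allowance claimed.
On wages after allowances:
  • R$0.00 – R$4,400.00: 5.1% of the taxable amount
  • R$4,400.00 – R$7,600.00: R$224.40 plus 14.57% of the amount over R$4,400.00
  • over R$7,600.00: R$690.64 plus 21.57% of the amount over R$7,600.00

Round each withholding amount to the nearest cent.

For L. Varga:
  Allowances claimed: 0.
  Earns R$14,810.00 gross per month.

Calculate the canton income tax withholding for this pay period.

R$2,245.84

Canton Income Tax: taxable = R$14,810.00
  R$690.64 + 21.57% × (R$14,810.00 − R$7,600.00) = R$690.64 + 21.57% × R$7,210.00 = R$2,245.84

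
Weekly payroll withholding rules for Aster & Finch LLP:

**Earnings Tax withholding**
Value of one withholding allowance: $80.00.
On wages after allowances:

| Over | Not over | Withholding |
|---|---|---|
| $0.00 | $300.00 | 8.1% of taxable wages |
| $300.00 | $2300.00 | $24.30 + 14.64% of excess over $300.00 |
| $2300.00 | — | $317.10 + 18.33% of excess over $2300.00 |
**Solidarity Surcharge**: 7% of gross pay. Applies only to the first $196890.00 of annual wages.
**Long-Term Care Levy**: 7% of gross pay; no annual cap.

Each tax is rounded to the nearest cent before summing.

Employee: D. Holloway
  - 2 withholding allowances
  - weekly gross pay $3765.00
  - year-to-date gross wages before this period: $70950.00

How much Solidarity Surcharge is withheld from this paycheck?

Solidarity Surcharge: 7% × $3765.00 = $263.55

$263.55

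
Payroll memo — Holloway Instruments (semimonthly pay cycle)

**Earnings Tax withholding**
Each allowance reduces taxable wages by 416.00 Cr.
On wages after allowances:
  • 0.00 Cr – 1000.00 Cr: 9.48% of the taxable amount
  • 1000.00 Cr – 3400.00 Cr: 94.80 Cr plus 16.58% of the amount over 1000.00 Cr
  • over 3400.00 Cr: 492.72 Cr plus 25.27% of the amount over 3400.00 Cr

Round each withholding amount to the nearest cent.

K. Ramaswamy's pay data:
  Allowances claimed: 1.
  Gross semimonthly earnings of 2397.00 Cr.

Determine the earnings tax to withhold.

257.45 Cr

Earnings Tax: taxable = 2397.00 Cr − 1×416.00 Cr = 1981.00 Cr
  94.80 Cr + 16.58% × (1981.00 Cr − 1000.00 Cr) = 94.80 Cr + 16.58% × 981.00 Cr = 257.45 Cr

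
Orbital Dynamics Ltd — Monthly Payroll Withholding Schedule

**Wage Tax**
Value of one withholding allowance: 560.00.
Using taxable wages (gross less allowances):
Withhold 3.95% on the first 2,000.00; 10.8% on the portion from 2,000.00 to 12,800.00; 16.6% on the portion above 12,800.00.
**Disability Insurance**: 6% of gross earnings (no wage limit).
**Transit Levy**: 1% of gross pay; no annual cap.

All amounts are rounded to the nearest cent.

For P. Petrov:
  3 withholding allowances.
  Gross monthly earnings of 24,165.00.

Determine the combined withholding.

Wage Tax: taxable = 24,165.00 − 3×560.00 = 22,485.00
  1,245.40 + 16.6% × (22,485.00 − 12,800.00) = 1,245.40 + 16.6% × 9,685.00 = 2,853.11
Disability Insurance: 6% × 24,165.00 = 1,449.90
Transit Levy: 1% × 24,165.00 = 241.65
Total: 2,853.11 + 1,449.90 + 241.65 = 4,544.66

4,544.66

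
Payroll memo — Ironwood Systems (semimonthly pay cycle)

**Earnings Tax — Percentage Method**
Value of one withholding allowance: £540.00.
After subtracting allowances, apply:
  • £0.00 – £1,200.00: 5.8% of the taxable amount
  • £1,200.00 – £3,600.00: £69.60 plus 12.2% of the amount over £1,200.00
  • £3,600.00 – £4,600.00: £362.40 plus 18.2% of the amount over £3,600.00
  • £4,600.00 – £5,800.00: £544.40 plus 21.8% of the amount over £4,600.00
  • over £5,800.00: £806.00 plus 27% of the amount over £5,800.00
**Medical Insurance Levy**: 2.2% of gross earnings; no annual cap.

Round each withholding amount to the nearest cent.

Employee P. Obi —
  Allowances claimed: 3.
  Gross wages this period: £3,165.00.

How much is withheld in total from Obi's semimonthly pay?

Earnings Tax: taxable = £3,165.00 − 3×£540.00 = £1,545.00
  £69.60 + 12.2% × (£1,545.00 − £1,200.00) = £69.60 + 12.2% × £345.00 = £111.69
Medical Insurance Levy: 2.2% × £3,165.00 = £69.63
Total: £111.69 + £69.63 = £181.32

£181.32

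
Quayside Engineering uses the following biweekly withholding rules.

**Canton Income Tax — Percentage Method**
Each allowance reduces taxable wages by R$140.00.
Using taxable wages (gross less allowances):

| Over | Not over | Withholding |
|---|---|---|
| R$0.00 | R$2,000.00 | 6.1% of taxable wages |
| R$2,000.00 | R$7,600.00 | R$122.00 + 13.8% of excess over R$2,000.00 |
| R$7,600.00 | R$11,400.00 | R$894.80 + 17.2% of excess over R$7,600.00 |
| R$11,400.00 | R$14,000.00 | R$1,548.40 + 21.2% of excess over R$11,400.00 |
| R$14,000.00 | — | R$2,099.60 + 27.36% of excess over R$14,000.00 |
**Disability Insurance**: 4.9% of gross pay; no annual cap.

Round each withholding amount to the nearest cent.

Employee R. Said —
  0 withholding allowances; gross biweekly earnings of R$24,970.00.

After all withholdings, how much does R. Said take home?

R$18,645.48

Canton Income Tax: taxable = R$24,970.00
  R$2,099.60 + 27.36% × (R$24,970.00 − R$14,000.00) = R$2,099.60 + 27.36% × R$10,970.00 = R$5,100.99
Disability Insurance: 4.9% × R$24,970.00 = R$1,223.53
Total withheld: R$5,100.99 + R$1,223.53 = R$6,324.52
Net pay: R$24,970.00 − R$6,324.52 = R$18,645.48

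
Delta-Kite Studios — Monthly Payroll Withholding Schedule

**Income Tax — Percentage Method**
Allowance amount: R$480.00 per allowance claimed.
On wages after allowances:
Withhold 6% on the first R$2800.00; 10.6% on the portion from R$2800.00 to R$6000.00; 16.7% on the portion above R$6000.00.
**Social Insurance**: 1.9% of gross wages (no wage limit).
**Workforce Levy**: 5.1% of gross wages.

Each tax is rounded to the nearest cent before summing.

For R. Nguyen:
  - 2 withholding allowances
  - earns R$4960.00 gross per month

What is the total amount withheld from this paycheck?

R$642.40

Income Tax: taxable = R$4960.00 − 2×R$480.00 = R$4000.00
  R$168.00 + 10.6% × (R$4000.00 − R$2800.00) = R$168.00 + 10.6% × R$1200.00 = R$295.20
Social Insurance: 1.9% × R$4960.00 = R$94.24
Workforce Levy: 5.1% × R$4960.00 = R$252.96
Total: R$295.20 + R$94.24 + R$252.96 = R$642.40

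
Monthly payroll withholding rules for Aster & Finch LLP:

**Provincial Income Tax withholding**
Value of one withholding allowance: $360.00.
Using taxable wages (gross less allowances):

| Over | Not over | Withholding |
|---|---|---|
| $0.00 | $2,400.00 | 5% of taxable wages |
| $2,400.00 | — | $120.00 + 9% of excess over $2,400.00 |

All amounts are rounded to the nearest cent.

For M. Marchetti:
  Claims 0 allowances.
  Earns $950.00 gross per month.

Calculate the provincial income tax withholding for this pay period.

Provincial Income Tax: taxable = $950.00
  5% × $950.00 = $47.50

$47.50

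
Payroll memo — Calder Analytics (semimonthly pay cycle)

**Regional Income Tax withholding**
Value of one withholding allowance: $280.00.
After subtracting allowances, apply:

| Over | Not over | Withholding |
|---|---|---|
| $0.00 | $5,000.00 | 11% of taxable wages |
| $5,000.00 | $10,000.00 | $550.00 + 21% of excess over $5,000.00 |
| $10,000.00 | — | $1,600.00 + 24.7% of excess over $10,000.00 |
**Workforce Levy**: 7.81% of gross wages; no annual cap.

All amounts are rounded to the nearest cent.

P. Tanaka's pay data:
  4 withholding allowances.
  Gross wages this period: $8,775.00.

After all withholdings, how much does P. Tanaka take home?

Regional Income Tax: taxable = $8,775.00 − 4×$280.00 = $7,655.00
  $550.00 + 21% × ($7,655.00 − $5,000.00) = $550.00 + 21% × $2,655.00 = $1,107.55
Workforce Levy: 7.81% × $8,775.00 = $685.33
Total withheld: $1,107.55 + $685.33 = $1,792.88
Net pay: $8,775.00 − $1,792.88 = $6,982.12

$6,982.12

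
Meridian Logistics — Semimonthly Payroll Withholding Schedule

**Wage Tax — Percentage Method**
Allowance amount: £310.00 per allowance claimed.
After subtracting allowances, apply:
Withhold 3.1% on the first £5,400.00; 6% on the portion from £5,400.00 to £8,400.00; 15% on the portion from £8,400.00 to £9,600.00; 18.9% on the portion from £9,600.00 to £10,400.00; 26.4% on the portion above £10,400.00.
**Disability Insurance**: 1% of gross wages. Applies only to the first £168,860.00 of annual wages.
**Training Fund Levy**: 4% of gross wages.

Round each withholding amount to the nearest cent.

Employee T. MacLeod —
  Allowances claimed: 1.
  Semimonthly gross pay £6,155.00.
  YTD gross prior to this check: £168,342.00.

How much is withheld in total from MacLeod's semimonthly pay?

£445.48

Wage Tax: taxable = £6,155.00 − 1×£310.00 = £5,845.00
  £167.40 + 6% × (£5,845.00 − £5,400.00) = £167.40 + 6% × £445.00 = £194.10
Disability Insurance: cap £168,860.00 − YTD £168,342.00 = £518.00 subject; 1% × £518.00 = £5.18
Training Fund Levy: 4% × £6,155.00 = £246.20
Total: £194.10 + £5.18 + £246.20 = £445.48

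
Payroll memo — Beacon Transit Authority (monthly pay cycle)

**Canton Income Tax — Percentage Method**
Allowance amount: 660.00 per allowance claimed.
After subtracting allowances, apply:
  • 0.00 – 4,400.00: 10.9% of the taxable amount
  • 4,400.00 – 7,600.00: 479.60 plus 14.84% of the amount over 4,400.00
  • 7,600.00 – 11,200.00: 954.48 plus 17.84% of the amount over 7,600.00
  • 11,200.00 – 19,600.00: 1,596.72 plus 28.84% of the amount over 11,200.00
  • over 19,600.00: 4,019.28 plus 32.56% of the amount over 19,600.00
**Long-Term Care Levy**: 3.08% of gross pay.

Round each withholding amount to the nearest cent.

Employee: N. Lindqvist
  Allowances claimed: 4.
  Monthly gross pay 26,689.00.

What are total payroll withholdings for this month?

Canton Income Tax: taxable = 26,689.00 − 4×660.00 = 24,049.00
  4,019.28 + 32.56% × (24,049.00 − 19,600.00) = 4,019.28 + 32.56% × 4,449.00 = 5,467.87
Long-Term Care Levy: 3.08% × 26,689.00 = 822.02
Total: 5,467.87 + 822.02 = 6,289.89

6,289.89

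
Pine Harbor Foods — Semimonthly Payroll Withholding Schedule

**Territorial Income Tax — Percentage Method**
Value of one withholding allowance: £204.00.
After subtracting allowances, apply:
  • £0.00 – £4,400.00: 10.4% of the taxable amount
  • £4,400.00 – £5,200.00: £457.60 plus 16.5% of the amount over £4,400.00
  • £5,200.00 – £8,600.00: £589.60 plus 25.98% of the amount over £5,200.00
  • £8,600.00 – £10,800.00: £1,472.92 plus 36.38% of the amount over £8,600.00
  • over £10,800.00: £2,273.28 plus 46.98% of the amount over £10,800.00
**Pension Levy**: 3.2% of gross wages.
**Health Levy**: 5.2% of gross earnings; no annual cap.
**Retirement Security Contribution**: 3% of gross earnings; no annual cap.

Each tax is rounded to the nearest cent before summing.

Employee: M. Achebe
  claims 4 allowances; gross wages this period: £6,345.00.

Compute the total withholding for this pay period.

Territorial Income Tax: taxable = £6,345.00 − 4×£204.00 = £5,529.00
  £589.60 + 25.98% × (£5,529.00 − £5,200.00) = £589.60 + 25.98% × £329.00 = £675.07
Pension Levy: 3.2% × £6,345.00 = £203.04
Health Levy: 5.2% × £6,345.00 = £329.94
Retirement Security Contribution: 3% × £6,345.00 = £190.35
Total: £675.07 + £203.04 + £329.94 + £190.35 = £1,398.40

£1,398.40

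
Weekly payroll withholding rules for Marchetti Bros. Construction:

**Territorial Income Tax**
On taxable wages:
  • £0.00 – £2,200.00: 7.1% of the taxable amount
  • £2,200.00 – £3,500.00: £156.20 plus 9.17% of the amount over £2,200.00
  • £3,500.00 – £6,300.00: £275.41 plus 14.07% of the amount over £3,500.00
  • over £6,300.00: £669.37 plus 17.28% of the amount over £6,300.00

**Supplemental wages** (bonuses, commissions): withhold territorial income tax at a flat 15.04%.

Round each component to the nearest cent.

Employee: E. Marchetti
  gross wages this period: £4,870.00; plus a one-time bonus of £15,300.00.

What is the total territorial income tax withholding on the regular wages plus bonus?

Territorial Income Tax: taxable = £4,870.00
  £275.41 + 14.07% × (£4,870.00 − £3,500.00) = £275.41 + 14.07% × £1,370.00 = £468.17
Supplemental (15.04% flat on bonus): 15.04% × £15,300.00 = £2,301.12
Total territorial income tax: £468.17 + £2,301.12 = £2,769.29

£2,769.29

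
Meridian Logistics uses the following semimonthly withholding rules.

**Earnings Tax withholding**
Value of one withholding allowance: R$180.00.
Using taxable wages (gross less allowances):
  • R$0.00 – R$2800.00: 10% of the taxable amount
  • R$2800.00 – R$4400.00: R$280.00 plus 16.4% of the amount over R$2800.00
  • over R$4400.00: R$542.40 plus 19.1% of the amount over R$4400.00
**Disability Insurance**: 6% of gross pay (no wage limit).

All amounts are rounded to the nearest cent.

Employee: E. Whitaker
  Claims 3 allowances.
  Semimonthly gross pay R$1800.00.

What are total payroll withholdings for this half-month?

R$234.00

Earnings Tax: taxable = R$1800.00 − 3×R$180.00 = R$1260.00
  10% × R$1260.00 = R$126.00
Disability Insurance: 6% × R$1800.00 = R$108.00
Total: R$126.00 + R$108.00 = R$234.00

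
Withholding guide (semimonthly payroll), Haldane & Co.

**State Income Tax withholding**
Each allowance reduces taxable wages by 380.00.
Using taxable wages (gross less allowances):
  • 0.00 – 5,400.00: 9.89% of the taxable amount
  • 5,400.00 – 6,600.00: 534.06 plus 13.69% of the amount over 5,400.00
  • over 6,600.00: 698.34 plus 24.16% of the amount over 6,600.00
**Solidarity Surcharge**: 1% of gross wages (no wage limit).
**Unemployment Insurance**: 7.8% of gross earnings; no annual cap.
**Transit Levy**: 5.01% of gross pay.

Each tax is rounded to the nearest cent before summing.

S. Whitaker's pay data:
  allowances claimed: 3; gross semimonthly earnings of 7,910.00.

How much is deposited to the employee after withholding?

6,078.22

State Income Tax: taxable = 7,910.00 − 3×380.00 = 6,770.00
  698.34 + 24.16% × (6,770.00 − 6,600.00) = 698.34 + 24.16% × 170.00 = 739.41
Solidarity Surcharge: 1% × 7,910.00 = 79.10
Unemployment Insurance: 7.8% × 7,910.00 = 616.98
Transit Levy: 5.01% × 7,910.00 = 396.29
Total withheld: 739.41 + 79.10 + 616.98 + 396.29 = 1,831.78
Net pay: 7,910.00 − 1,831.78 = 6,078.22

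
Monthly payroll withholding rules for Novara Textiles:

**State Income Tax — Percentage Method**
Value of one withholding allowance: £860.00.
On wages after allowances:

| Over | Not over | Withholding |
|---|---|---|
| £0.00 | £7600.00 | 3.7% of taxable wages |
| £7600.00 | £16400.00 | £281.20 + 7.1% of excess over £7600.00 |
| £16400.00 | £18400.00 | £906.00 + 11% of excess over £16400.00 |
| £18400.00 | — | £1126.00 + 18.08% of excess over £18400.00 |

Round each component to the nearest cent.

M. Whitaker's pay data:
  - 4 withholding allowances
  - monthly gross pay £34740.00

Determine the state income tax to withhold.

State Income Tax: taxable = £34740.00 − 4×£860.00 = £31300.00
  £1126.00 + 18.08% × (£31300.00 − £18400.00) = £1126.00 + 18.08% × £12900.00 = £3458.32

£3458.32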